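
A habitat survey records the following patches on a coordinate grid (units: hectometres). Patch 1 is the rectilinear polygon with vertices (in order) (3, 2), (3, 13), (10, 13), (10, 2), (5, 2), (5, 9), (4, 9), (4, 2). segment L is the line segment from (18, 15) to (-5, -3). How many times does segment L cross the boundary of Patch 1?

4

The segment meets the boundary at (3,3.261), (4,4.043), (5,4.826), (10,8.739).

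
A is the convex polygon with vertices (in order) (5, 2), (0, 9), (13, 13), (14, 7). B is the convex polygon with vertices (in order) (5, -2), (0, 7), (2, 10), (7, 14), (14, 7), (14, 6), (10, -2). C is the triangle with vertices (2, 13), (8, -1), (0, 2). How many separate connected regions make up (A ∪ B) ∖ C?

2

(A ∪ B) ∖ C splits into 2 disjoint pieces (area 2.3165, area 113.2669).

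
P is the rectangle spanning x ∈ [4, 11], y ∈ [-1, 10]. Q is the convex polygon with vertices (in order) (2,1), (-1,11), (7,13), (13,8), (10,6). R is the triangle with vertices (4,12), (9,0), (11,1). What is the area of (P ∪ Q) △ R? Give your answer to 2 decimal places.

|P ∪ Q| = 130.15.
|(P ∪ Q) ∩ R| = 14.5.
|(P ∪ Q) △ R| = 130.15 + 14.5 − 29 = 115.65.

115.65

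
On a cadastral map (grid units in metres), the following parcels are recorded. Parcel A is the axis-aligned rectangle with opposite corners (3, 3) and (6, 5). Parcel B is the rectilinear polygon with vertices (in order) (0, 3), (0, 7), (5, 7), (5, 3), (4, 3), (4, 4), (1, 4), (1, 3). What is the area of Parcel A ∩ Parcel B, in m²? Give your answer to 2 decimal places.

The intersection is the polygon with vertices (3,5), (5,5), (5,3), (4,3), (4,4), (3,4).
By the shoelace formula its area is 3.00.

3.00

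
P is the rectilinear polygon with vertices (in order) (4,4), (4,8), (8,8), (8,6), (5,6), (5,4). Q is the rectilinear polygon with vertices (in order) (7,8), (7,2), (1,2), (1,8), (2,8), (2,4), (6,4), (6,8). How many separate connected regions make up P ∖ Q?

P ∖ Q splits into 2 disjoint pieces (area 6, area 2).

2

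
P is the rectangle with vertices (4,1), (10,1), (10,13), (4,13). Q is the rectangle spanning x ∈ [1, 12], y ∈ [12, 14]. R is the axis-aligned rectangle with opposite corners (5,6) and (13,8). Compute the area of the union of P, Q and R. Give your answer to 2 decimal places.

By inclusion–exclusion:
Individual areas: |P| = 72, |Q| = 22, |R| = 16.
|P∩Q|: x∈[4,10], y∈[12,13] → 6·1 = 6.
|P∩R|: x∈[5,10], y∈[6,8] → 5·2 = 10.
|Q∩R| = 0 (no overlap).
|P∩Q∩R| = 0.
|P ∪ Q ∪ R| = 110 − 16 + 0 = 94.00.

94.00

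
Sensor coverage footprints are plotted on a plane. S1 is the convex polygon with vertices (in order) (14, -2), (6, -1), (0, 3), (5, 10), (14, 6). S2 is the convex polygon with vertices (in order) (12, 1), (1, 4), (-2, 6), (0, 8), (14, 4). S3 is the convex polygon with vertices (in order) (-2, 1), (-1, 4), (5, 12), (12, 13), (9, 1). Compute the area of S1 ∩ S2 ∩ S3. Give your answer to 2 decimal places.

28.29

The intersection is the polygon with vertices (10.033,5.133), (9.191,1.766), (1,4), (0.806,4.129), (2.966,7.152).
By the shoelace formula its area is 28.29.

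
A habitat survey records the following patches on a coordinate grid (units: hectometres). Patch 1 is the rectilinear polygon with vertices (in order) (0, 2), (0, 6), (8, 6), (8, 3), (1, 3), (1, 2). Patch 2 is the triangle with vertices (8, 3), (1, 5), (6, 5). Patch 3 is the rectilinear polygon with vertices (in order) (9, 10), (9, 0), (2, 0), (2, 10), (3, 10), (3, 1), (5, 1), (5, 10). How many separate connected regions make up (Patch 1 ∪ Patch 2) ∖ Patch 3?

2

(Patch 1 ∪ Patch 2) ∖ Patch 3 splits into 2 disjoint pieces (area 7, area 6).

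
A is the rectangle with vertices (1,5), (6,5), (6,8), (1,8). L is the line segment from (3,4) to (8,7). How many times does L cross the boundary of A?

The segment meets the boundary at (6,5.8), (4.667,5).

2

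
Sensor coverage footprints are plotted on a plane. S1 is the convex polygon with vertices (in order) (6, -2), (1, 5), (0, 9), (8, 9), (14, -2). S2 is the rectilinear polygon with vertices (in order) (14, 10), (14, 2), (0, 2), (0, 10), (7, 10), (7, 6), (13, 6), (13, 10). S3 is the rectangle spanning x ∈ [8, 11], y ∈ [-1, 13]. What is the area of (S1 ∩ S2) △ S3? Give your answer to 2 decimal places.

77.10

|S1 ∩ S2| = 55.6948.
|(S1 ∩ S2) ∩ S3| = 10.2955.
|(S1 ∩ S2) △ S3| = 55.6948 + 42 − 20.5909 = 77.10.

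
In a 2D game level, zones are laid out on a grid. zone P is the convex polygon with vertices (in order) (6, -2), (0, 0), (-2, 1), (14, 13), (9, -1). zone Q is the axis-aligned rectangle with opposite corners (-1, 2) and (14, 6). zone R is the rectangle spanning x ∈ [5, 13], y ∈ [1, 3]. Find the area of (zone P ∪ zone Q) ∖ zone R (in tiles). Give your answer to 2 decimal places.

|zone P ∪ zone Q| = 116.3571.
|(zone P ∪ zone Q) ∩ zone R| = 12.8929.
|(zone P ∪ zone Q) ∖ zone R| = 116.3571 − 12.8929 = 103.46.

103.46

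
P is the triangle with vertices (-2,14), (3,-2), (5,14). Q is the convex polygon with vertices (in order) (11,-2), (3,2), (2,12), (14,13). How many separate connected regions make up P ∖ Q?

P ∖ Q is a single connected region.

1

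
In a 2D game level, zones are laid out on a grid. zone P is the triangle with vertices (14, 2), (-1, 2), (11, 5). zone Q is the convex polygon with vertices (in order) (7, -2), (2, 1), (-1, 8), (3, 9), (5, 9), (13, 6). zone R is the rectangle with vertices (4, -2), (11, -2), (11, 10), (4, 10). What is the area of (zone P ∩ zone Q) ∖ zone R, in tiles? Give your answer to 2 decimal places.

|zone P ∩ zone Q| = 17.182.
|(zone P ∩ zone Q) ∩ zone R| = 14.2083.
|(zone P ∩ zone Q) ∖ zone R| = 17.182 − 14.2083 = 2.97.

2.97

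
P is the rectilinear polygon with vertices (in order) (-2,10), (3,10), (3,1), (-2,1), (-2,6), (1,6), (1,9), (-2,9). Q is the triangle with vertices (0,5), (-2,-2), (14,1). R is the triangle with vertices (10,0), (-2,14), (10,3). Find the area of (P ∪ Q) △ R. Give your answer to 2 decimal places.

86.32

|P ∪ Q| = 76.
|(P ∪ Q) ∩ R| = 3.838.
|(P ∪ Q) △ R| = 76 + 18 − 7.6759 = 86.32.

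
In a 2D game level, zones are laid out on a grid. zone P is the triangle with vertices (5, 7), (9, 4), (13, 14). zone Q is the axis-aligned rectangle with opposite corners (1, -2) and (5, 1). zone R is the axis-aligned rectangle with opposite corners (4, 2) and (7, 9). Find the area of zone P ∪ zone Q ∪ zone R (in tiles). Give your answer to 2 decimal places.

By inclusion–exclusion:
Individual areas: |zone P| = 26, |zone Q| = 12, |zone R| = 21.
|zone P∩zone Q| = 0.
|zone P∩zone R| = 3.25.
|zone Q∩zone R| = 0 (no overlap).
|zone P∩zone Q∩zone R| = 0.
|zone P ∪ zone Q ∪ zone R| = 59 − 3.25 + 0 = 55.75.

55.75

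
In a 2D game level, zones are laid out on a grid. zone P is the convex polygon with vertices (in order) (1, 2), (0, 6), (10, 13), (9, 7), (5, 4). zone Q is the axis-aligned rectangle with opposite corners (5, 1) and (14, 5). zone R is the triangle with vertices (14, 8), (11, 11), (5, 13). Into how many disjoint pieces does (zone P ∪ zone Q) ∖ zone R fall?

(zone P ∪ zone Q) ∖ zone R splits into 2 disjoint pieces (area 79.8491, area 1.1248).

2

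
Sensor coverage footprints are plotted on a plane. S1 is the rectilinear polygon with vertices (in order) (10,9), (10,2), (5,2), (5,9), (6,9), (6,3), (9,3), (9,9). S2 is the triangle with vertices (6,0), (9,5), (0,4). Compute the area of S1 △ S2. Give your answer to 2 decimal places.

29.78

|S1| = 17, |S2| = 21, |S1∩S2| = 4.1111.
|S1 △ S2| = |S1| + |S2| − 2·|S1∩S2| = 17 + 21 − 8.2222 = 29.78.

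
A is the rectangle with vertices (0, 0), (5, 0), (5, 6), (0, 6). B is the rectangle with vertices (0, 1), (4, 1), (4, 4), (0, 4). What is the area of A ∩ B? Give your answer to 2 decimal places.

|A∩B|: x∈[0,4], y∈[1,4] → 4·3 = 12.

12.00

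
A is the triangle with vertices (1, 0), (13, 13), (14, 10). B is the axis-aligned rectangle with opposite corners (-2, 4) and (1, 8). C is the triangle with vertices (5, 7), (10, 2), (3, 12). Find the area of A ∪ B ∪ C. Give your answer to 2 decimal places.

42.88

By inclusion–exclusion:
Individual areas: |A| = 24.5, |B| = 12, |C| = 7.5.
|A∩B| = 0.
|A∩C| = 1.1238.
|B∩C| = 0.
|A∩B∩C| = 0.
|A ∪ B ∪ C| = 44 − 1.1238 + 0 = 42.88.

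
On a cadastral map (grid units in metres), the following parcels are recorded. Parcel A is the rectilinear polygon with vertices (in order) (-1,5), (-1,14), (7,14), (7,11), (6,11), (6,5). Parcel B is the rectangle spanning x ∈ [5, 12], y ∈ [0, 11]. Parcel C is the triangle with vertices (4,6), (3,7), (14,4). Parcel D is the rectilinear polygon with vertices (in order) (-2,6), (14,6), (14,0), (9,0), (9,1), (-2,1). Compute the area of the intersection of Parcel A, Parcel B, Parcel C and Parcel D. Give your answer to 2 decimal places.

0.30

The intersection is the polygon with vertices (6,5.6), (5,5.8), (5,6), (6,6).
By the shoelace formula its area is 0.30.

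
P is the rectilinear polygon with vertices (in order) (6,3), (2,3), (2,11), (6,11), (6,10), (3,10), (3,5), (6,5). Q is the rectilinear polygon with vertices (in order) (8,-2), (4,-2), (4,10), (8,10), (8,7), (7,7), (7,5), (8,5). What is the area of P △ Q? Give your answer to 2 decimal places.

55.00

|P| = 17, |Q| = 46, |P∩Q| = 4.
|P △ Q| = |P| + |Q| − 2·|P∩Q| = 17 + 46 − 8 = 55.00.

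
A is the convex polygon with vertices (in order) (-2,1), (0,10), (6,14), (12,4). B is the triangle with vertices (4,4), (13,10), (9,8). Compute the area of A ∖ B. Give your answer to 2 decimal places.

|A| = 102, |A∩B| = 2.0311.
|A ∖ B| = |A| − |A∩B| = 102 − 2.0311 = 99.97.

99.97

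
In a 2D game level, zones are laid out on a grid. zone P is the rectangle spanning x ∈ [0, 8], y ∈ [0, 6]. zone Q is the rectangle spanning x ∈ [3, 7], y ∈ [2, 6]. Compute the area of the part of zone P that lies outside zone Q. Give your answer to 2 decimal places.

|zone P∩zone Q|: x∈[3,7], y∈[2,6] → 4·4 = 16.
|zone P| = 48.
|zone P ∖ zone Q| = |zone P| − |zone P∩zone Q| = 48 − 16 = 32.00.

32.00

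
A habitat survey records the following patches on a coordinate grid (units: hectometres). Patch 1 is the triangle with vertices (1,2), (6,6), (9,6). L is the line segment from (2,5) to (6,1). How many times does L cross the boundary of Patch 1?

The segment meets the boundary at (3.667,3.333), (3.222,3.778).

2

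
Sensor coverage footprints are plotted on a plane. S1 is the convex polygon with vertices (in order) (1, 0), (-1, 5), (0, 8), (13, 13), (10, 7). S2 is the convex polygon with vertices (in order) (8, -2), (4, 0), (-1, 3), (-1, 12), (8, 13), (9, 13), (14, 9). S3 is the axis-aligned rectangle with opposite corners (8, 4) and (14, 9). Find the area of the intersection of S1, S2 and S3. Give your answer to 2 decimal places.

The intersection is the polygon with vertices (10,7), (8,5.444), (8,9), (11,9).
By the shoelace formula its area is 6.56.

6.56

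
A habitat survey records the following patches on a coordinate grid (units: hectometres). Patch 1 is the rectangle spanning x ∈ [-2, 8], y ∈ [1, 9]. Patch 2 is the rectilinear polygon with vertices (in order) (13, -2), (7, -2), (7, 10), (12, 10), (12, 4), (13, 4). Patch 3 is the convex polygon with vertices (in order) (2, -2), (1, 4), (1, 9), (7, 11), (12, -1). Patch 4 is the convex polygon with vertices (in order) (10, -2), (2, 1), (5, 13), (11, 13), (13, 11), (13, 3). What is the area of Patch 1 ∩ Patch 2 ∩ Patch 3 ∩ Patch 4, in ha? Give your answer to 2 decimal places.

7.97

The intersection is the polygon with vertices (7,1), (7,9), (7.833,9), (8,8.6), (8,1).
By the shoelace formula its area is 7.97.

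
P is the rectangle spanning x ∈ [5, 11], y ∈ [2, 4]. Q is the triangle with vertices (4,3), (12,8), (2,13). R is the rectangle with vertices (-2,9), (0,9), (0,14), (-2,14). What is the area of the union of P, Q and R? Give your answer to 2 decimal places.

By inclusion–exclusion:
Individual areas: |P| = 12, |Q| = 45, |R| = 10.
|P∩Q| = 0.1125.
|P∩R| = 0 (no overlap).
|Q∩R| = 0.
|P∩Q∩R| = 0.
|P ∪ Q ∪ R| = 67 − 0.1125 + 0 = 66.89.

66.89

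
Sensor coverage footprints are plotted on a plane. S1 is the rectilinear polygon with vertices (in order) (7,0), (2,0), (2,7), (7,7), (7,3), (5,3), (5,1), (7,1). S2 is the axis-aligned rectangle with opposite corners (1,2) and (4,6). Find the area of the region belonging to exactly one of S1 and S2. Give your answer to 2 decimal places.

|S1| = 31, |S2| = 12, |S1∩S2| = 8.
|S1 △ S2| = |S1| + |S2| − 2·|S1∩S2| = 31 + 12 − 16 = 27.00.

27.00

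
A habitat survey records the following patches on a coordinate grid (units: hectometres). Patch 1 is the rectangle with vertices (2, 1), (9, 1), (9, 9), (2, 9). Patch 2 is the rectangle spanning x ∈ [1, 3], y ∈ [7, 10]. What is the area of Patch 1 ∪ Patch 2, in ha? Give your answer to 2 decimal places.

By inclusion–exclusion:
Individual areas: |Patch 1| = 56, |Patch 2| = 6.
|Patch 1∩Patch 2|: x∈[2,3], y∈[7,9] → 1·2 = 2.
|Patch 1 ∪ Patch 2| = 62 − 2 = 60.00.

60.00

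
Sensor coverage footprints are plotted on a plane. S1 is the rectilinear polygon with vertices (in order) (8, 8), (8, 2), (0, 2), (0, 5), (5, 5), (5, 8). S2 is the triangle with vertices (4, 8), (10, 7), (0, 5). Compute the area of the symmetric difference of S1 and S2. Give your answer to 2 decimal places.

|S1| = 33, |S2| = 11, |S1∩S2| = 3.85.
|S1 △ S2| = |S1| + |S2| − 2·|S1∩S2| = 33 + 11 − 7.7 = 36.30.

36.30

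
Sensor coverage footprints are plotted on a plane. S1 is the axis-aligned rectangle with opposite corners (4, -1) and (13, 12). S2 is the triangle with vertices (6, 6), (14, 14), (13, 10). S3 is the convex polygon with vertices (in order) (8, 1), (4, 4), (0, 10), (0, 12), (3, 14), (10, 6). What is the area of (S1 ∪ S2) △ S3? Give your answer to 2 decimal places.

104.50

|S1 ∪ S2| = 119.
|(S1 ∪ S2) ∩ S3| = 39.25.
|(S1 ∪ S2) △ S3| = 119 + 64 − 78.5 = 104.50.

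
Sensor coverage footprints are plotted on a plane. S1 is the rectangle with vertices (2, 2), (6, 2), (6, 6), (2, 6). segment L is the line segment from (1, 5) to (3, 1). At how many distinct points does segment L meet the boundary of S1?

The segment meets the boundary at (2,3), (2.5,2).

2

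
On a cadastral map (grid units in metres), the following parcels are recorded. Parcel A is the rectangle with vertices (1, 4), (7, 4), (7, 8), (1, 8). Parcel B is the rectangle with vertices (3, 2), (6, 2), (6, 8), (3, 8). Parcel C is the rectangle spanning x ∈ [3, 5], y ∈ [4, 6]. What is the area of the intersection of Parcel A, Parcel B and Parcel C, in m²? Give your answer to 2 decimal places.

The intersection is the polygon with vertices (3,4), (3,6), (5,6), (5,4).
By the shoelace formula its area is 4.00.

4.00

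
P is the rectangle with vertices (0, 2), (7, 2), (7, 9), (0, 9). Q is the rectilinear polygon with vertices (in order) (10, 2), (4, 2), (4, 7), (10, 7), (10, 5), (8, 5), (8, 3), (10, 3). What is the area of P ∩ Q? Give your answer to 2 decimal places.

15.00

The intersection is the polygon with vertices (7,2), (4,2), (4,7), (7,7).
By the shoelace formula its area is 15.00.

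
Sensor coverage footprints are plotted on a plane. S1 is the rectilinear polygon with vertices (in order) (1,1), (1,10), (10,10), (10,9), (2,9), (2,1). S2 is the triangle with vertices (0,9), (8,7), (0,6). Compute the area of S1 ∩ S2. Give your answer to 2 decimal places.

2.44

The intersection is the polygon with vertices (1,8.75), (2,8.5), (2,6.25), (1,6.125).
By the shoelace formula its area is 2.44.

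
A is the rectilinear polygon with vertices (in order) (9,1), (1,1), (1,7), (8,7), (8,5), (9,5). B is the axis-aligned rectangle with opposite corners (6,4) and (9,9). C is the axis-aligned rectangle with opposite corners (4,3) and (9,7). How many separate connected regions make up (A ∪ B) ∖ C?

2

(A ∪ B) ∖ C splits into 2 disjoint pieces (area 28, area 6).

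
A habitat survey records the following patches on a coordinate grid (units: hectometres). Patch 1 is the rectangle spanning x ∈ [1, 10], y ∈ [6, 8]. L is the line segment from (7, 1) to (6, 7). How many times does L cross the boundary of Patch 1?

The segment meets the boundary at (6.167,6).

1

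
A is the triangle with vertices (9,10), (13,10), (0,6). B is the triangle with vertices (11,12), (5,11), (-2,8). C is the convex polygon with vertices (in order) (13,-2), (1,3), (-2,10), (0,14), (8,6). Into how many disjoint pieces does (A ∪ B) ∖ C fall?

(A ∪ B) ∖ C splits into 3 disjoint pieces (area 5.6833, area 0.0331, area 3.4294).

3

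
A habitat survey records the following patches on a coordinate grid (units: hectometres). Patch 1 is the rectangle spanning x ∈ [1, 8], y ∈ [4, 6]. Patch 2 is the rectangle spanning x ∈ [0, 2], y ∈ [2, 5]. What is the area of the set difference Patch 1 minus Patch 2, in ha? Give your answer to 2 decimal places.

13.00

|Patch 1∩Patch 2|: x∈[1,2], y∈[4,5] → 1·1 = 1.
|Patch 1| = 14.
|Patch 1 ∖ Patch 2| = |Patch 1| − |Patch 1∩Patch 2| = 14 − 1 = 13.00.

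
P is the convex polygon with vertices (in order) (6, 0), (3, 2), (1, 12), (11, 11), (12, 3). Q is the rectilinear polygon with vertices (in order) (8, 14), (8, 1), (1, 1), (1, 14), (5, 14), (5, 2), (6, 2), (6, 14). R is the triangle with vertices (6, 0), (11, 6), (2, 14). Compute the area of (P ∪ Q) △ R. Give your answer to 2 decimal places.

|P ∪ Q| = 122.75.
|(P ∪ Q) ∩ R| = 47.
|(P ∪ Q) △ R| = 122.75 + 47 − 94 = 75.75.

75.75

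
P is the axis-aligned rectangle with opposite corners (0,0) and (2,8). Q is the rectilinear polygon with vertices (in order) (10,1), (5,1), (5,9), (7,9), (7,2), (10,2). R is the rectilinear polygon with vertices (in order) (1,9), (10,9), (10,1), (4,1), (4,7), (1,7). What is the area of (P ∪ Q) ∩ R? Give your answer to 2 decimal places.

|P ∪ Q| = 35.
|(P ∪ Q) ∩ R| = 20.00.

20.00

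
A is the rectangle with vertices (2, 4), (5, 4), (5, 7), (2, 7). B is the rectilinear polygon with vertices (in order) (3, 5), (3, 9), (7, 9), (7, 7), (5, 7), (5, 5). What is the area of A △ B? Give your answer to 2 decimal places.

|A| = 9, |B| = 12, |A∩B| = 4.
|A △ B| = |A| + |B| − 2·|A∩B| = 9 + 12 − 8 = 13.00.

13.00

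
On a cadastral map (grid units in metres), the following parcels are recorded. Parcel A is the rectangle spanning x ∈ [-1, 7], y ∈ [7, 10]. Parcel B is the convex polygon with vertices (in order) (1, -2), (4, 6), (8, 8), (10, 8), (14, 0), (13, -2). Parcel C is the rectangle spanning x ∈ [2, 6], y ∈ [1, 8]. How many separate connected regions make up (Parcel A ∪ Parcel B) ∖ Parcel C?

(Parcel A ∪ Parcel B) ∖ Parcel C is a single connected region.

1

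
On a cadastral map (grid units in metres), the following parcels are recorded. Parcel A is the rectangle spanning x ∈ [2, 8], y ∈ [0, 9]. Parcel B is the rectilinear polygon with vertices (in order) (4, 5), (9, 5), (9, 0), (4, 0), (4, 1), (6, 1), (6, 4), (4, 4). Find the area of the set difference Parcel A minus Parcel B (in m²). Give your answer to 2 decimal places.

|Parcel A| = 54, |Parcel A∩Parcel B| = 14.
|Parcel A ∖ Parcel B| = |Parcel A| − |Parcel A∩Parcel B| = 54 − 14 = 40.00.

40.00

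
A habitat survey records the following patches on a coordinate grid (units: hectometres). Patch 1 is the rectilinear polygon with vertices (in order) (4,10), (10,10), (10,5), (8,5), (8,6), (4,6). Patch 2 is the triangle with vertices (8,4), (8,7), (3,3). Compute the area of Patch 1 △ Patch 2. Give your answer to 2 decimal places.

|Patch 1| = 26, |Patch 2| = 7.5, |Patch 1∩Patch 2| = 0.625.
|Patch 1 △ Patch 2| = |Patch 1| + |Patch 2| − 2·|Patch 1∩Patch 2| = 26 + 7.5 − 1.25 = 32.25.

32.25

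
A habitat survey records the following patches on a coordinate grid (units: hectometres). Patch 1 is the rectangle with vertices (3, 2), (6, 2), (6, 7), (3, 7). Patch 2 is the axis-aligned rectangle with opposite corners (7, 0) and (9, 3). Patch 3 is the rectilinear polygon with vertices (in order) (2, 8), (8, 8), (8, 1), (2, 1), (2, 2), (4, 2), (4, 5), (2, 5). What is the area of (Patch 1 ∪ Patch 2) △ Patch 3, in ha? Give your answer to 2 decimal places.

29.00

|Patch 1 ∪ Patch 2| = 21.
|(Patch 1 ∪ Patch 2) ∩ Patch 3| = 14.
|(Patch 1 ∪ Patch 2) △ Patch 3| = 21 + 36 − 28 = 29.00.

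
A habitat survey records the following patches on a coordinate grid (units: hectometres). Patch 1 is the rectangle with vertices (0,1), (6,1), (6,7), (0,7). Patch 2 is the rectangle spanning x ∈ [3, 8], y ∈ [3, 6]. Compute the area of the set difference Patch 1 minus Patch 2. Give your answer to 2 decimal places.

27.00

|Patch 1∩Patch 2|: x∈[3,6], y∈[3,6] → 3·3 = 9.
|Patch 1| = 36.
|Patch 1 ∖ Patch 2| = |Patch 1| − |Patch 1∩Patch 2| = 36 − 9 = 27.00.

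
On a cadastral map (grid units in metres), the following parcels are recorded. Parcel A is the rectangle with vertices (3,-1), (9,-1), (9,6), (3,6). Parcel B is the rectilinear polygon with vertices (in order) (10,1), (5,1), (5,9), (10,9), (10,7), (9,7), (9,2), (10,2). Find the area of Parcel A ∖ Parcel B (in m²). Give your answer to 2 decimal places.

22.00

|Parcel A| = 42, |Parcel A∩Parcel B| = 20.
|Parcel A ∖ Parcel B| = |Parcel A| − |Parcel A∩Parcel B| = 42 − 20 = 22.00.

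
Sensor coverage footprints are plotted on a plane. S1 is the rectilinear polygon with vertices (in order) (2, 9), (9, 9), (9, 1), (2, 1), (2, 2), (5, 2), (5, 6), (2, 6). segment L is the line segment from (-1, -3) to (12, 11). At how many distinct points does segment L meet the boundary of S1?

4

The segment meets the boundary at (9,7.769), (5,3.462), (3.643,2), (2.714,1).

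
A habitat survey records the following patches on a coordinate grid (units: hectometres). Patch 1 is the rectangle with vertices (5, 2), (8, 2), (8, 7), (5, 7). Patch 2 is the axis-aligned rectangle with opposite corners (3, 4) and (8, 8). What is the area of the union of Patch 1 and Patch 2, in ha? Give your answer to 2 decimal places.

26.00

By inclusion–exclusion:
Individual areas: |Patch 1| = 15, |Patch 2| = 20.
|Patch 1∩Patch 2|: x∈[5,8], y∈[4,7] → 3·3 = 9.
|Patch 1 ∪ Patch 2| = 35 − 9 = 26.00.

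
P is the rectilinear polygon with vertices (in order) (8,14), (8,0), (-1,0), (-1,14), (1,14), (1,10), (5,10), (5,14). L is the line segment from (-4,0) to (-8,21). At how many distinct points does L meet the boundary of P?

0

The segment lies entirely outside P and never meets its boundary.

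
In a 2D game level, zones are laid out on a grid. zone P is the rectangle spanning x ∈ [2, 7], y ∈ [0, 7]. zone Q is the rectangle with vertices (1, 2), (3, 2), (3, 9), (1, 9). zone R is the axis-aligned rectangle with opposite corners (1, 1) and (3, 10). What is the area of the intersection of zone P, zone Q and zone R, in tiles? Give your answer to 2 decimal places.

5.00

The intersection is the polygon with vertices (3,7), (3,2), (2,2), (2,7).
By the shoelace formula its area is 5.00.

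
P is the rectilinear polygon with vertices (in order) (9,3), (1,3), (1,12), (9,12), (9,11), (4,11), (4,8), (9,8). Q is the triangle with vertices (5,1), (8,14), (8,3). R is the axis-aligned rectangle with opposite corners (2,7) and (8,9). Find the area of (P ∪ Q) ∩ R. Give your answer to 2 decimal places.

|P ∪ Q| = 63.1154.
|(P ∪ Q) ∩ R| = 9.27.

9.27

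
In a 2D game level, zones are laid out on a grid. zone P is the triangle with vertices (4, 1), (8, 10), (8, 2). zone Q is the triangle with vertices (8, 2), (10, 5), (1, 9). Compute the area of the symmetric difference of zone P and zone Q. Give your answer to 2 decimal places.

|zone P| = 16, |zone Q| = 17.5, |zone P∩zone Q| = 6.7098.
|zone P △ zone Q| = |zone P| + |zone Q| − 2·|zone P∩zone Q| = 16 + 17.5 − 13.4197 = 20.08.

20.08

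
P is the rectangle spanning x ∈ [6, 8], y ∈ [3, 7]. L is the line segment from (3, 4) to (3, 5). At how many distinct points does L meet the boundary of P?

0

The segment lies entirely outside P and never meets its boundary.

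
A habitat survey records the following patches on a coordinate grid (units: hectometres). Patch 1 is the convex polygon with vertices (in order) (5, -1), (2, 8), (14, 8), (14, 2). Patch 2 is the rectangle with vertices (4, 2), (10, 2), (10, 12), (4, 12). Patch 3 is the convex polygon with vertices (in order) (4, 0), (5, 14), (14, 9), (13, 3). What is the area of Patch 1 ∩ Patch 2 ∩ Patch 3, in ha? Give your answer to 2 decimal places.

33.86

The intersection is the polygon with vertices (10,2), (4.143,2), (4.571,8), (10,8).
By the shoelace formula its area is 33.86.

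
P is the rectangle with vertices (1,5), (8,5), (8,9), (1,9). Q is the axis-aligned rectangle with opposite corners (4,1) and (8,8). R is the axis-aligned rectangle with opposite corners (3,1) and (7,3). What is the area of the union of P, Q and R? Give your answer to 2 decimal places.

By inclusion–exclusion:
Individual areas: |P| = 28, |Q| = 28, |R| = 8.
|P∩Q|: x∈[4,8], y∈[5,8] → 4·3 = 12.
|P∩R| = 0 (no overlap).
|Q∩R|: x∈[4,7], y∈[1,3] → 3·2 = 6.
|P∩Q∩R| = 0.
|P ∪ Q ∪ R| = 64 − 18 + 0 = 46.00.

46.00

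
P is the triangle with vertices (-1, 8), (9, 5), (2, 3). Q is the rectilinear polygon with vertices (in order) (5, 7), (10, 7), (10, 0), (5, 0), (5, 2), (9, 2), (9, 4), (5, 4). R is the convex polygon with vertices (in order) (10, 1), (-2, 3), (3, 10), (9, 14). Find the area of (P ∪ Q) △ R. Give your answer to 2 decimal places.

65.48

|P ∪ Q| = 42.85.
|(P ∪ Q) ∩ R| = 32.6833.
|(P ∪ Q) △ R| = 42.85 + 88 − 65.3667 = 65.48.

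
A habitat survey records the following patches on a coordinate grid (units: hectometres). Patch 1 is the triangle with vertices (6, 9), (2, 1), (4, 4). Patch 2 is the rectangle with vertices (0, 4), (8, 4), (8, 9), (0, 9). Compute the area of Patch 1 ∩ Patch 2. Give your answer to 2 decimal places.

1.25

The intersection is the polygon with vertices (6,9), (4,4), (3.5,4).
By the shoelace formula its area is 1.25.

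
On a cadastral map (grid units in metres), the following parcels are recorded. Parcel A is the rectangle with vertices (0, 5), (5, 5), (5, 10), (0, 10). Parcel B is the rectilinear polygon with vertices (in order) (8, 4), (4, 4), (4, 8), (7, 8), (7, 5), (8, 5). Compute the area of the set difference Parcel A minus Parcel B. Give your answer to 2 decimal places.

22.00

|Parcel A| = 25, |Parcel A∩Parcel B| = 3.
|Parcel A ∖ Parcel B| = |Parcel A| − |Parcel A∩Parcel B| = 25 − 3 = 22.00.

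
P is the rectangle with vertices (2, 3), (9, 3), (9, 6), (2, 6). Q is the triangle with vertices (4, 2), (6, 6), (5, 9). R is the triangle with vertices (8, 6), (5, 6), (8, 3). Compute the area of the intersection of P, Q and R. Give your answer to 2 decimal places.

0.33

The intersection is the polygon with vertices (5.667,5.333), (5,6), (6,6).
By the shoelace formula its area is 0.33.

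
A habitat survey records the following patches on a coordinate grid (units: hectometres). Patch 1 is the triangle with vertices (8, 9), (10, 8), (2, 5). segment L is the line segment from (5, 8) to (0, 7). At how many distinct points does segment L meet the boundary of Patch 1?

The segment lies entirely outside Patch 1 and never meets its boundary.

0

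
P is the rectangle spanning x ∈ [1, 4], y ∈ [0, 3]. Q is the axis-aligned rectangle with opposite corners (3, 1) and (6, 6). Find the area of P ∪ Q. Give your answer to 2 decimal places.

22.00

By inclusion–exclusion:
Individual areas: |P| = 9, |Q| = 15.
|P∩Q|: x∈[3,4], y∈[1,3] → 1·2 = 2.
|P ∪ Q| = 24 − 2 = 22.00.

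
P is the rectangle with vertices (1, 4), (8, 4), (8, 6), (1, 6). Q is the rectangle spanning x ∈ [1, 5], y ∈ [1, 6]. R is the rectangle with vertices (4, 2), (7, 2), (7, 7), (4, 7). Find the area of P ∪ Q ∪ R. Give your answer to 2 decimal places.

33.00

By inclusion–exclusion:
Individual areas: |P| = 14, |Q| = 20, |R| = 15.
|P∩Q|: x∈[1,5], y∈[4,6] → 4·2 = 8.
|P∩R|: x∈[4,7], y∈[4,6] → 3·2 = 6.
|Q∩R|: x∈[4,5], y∈[2,6] → 1·4 = 4.
|P∩Q∩R| = 2.
|P ∪ Q ∪ R| = 49 − 18 + 2 = 33.00.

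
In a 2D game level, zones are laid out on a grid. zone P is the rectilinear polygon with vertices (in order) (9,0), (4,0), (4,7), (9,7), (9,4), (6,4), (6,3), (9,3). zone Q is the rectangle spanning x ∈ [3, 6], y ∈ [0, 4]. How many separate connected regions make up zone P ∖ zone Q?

2

zone P ∖ zone Q splits into 2 disjoint pieces (area 9, area 15).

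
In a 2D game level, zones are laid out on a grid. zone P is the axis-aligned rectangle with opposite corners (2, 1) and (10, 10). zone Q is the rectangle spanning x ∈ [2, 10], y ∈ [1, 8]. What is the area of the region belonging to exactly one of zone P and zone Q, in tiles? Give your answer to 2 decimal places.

|zone P∩zone Q|: x∈[2,10], y∈[1,8] → 8·7 = 56.
|zone P △ zone Q| = |zone P| + |zone Q| − 2·|zone P∩zone Q| = 72 + 56 − 112 = 16.00.

16.00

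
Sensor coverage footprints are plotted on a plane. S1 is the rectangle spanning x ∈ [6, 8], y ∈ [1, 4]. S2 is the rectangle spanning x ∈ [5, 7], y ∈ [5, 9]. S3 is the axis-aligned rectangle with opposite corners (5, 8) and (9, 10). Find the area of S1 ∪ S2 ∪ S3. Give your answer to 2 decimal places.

By inclusion–exclusion:
Individual areas: |S1| = 6, |S2| = 8, |S3| = 8.
|S1∩S2| = 0 (no overlap).
|S1∩S3| = 0 (no overlap).
|S2∩S3|: x∈[5,7], y∈[8,9] → 2·1 = 2.
|S1∩S2∩S3| = 0.
|S1 ∪ S2 ∪ S3| = 22 − 2 + 0 = 20.00.

20.00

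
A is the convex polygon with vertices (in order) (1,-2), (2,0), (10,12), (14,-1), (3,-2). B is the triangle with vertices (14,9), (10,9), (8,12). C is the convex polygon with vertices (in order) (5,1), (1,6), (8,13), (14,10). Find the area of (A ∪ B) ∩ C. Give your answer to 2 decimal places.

|A ∪ B| = 93.0472.
|(A ∪ B) ∩ C| = 33.59.

33.59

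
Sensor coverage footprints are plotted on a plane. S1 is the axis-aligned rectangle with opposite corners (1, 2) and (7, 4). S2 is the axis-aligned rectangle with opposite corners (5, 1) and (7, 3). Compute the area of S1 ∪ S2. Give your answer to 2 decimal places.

14.00

By inclusion–exclusion:
Individual areas: |S1| = 12, |S2| = 4.
|S1∩S2|: x∈[5,7], y∈[2,3] → 2·1 = 2.
|S1 ∪ S2| = 16 − 2 = 14.00.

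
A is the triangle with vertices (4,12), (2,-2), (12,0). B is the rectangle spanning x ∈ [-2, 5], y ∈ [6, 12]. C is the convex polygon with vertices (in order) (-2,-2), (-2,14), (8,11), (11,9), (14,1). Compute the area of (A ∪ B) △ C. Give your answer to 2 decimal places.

|A ∪ B| = 102.1786.
|(A ∪ B) ∩ C| = 95.4439.
|(A ∪ B) △ C| = 102.1786 + 178 − 190.8879 = 89.29.

89.29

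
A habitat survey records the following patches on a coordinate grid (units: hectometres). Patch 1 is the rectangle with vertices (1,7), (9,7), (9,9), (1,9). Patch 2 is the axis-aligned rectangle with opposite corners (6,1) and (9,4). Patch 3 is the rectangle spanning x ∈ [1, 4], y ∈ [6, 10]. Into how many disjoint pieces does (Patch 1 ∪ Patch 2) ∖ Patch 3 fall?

2

(Patch 1 ∪ Patch 2) ∖ Patch 3 splits into 2 disjoint pieces (area 10, area 9).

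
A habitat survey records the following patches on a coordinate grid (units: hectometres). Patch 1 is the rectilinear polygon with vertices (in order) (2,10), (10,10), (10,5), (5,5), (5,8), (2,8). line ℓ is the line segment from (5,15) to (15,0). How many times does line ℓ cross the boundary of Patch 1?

The segment meets the boundary at (10,7.5), (8.333,10).

2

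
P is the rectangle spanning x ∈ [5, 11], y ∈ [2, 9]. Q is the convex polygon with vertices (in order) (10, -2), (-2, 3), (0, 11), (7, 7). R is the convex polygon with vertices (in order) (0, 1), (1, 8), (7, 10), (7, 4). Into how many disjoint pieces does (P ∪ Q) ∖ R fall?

2

(P ∪ Q) ∖ R splits into 2 disjoint pieces (area 48.8052, area 18.2153).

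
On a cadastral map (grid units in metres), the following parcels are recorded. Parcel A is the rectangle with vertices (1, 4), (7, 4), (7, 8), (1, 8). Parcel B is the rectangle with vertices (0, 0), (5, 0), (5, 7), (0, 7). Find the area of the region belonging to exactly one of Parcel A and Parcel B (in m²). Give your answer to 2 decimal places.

|Parcel A∩Parcel B|: x∈[1,5], y∈[4,7] → 4·3 = 12.
|Parcel A △ Parcel B| = |Parcel A| + |Parcel B| − 2·|Parcel A∩Parcel B| = 24 + 35 − 24 = 35.00.

35.00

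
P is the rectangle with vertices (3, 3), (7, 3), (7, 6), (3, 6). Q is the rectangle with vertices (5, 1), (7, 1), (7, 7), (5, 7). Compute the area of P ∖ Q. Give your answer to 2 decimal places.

|P∩Q|: x∈[5,7], y∈[3,6] → 2·3 = 6.
|P| = 12.
|P ∖ Q| = |P| − |P∩Q| = 12 − 6 = 6.00.

6.00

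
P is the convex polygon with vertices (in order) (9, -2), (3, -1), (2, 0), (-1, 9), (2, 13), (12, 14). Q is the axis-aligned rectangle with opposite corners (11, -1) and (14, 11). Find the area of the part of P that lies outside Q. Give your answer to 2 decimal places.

|P| = 146, |P∩Q| = 0.5104.
|P ∖ Q| = |P| − |P∩Q| = 146 − 0.5104 = 145.49.

145.49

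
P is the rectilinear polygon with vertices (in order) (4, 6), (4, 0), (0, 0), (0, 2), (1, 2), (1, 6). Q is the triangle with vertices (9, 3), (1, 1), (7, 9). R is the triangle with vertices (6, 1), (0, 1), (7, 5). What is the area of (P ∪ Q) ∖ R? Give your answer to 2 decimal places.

|P ∪ Q| = 41.125.
|(P ∪ Q) ∩ R| = 9.7917.
|(P ∪ Q) ∖ R| = 41.125 − 9.7917 = 31.33.

31.33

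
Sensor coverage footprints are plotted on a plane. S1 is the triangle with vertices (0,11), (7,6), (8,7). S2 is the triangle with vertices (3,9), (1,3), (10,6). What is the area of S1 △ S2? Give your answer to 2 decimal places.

23.12

|S1| = 6, |S2| = 24, |S1∩S2| = 3.4385.
|S1 △ S2| = |S1| + |S2| − 2·|S1∩S2| = 6 + 24 − 6.8769 = 23.12.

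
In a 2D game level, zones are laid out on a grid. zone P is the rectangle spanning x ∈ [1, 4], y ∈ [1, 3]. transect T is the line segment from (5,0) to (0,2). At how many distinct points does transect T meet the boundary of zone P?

2

The segment meets the boundary at (1,1.6), (2.5,1).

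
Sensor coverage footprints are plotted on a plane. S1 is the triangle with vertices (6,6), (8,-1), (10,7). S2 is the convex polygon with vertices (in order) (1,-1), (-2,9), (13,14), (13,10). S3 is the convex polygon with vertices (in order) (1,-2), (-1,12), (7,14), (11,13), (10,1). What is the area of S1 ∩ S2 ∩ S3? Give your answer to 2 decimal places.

3.72

The intersection is the polygon with vertices (9.625,6.906), (6.547,4.085), (6,6).
By the shoelace formula its area is 3.72.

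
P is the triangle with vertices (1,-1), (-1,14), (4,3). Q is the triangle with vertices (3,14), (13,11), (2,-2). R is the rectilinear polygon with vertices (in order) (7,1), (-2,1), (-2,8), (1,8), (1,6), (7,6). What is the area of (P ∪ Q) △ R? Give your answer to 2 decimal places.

|P ∪ Q| = 103.1752.
|(P ∪ Q) ∩ R| = 31.5529.
|(P ∪ Q) △ R| = 103.1752 + 51 − 63.1058 = 91.07.

91.07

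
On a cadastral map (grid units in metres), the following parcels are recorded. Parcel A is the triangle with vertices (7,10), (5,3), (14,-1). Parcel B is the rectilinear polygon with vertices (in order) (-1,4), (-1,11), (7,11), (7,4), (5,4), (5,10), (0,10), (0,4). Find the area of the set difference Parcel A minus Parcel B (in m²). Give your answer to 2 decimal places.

|Parcel A| = 35.5, |Parcel A∩Parcel B| = 5.1429.
|Parcel A ∖ Parcel B| = |Parcel A| − |Parcel A∩Parcel B| = 35.5 − 5.1429 = 30.36.

30.36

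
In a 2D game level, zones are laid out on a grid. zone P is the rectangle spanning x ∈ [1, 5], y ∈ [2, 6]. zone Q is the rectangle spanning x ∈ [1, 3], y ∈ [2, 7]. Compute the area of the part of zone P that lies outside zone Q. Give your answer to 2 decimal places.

|zone P∩zone Q|: x∈[1,3], y∈[2,6] → 2·4 = 8.
|zone P| = 16.
|zone P ∖ zone Q| = |zone P| − |zone P∩zone Q| = 16 − 8 = 8.00.

8.00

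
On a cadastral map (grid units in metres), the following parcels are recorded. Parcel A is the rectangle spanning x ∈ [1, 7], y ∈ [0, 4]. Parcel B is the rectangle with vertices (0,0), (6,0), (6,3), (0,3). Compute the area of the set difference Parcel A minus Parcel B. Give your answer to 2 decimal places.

|Parcel A∩Parcel B|: x∈[1,6], y∈[0,3] → 5·3 = 15.
|Parcel A| = 24.
|Parcel A ∖ Parcel B| = |Parcel A| − |Parcel A∩Parcel B| = 24 − 15 = 9.00.

9.00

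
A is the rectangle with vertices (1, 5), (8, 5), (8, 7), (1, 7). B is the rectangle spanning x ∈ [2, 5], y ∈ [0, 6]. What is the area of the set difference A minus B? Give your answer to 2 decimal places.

11.00

|A∩B|: x∈[2,5], y∈[5,6] → 3·1 = 3.
|A| = 14.
|A ∖ B| = |A| − |A∩B| = 14 − 3 = 11.00.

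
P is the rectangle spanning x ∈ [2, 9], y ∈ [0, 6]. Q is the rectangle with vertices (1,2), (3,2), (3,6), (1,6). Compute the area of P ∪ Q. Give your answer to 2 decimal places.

By inclusion–exclusion:
Individual areas: |P| = 42, |Q| = 8.
|P∩Q|: x∈[2,3], y∈[2,6] → 1·4 = 4.
|P ∪ Q| = 50 − 4 = 46.00.

46.00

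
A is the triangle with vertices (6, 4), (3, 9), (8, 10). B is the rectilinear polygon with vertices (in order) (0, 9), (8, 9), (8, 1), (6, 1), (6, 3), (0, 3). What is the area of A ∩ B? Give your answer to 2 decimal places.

The intersection is the polygon with vertices (3,9), (7.667,9), (6,4).
By the shoelace formula its area is 11.67.

11.67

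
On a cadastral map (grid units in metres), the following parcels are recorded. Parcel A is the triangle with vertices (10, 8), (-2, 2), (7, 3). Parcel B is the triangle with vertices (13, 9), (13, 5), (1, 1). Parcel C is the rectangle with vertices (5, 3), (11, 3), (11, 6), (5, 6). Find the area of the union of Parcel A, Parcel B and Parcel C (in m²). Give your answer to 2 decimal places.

By inclusion–exclusion:
Individual areas: |Parcel A| = 21, |Parcel B| = 24, |Parcel C| = 18.
|Parcel A∩Parcel B| = 5.6.
|Parcel A∩Parcel C| = 8.45.
|Parcel B∩Parcel C| = 11.25.
|Parcel A∩Parcel B∩Parcel C| = 4.6167.
|Parcel A ∪ Parcel B ∪ Parcel C| = 63 − 25.3 + 4.6167 = 42.32.

42.32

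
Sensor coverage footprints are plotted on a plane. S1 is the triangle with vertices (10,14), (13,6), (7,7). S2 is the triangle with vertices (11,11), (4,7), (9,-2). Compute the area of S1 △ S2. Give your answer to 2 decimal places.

|S1| = 22.5, |S2| = 41.5, |S1∩S2| = 10.2946.
|S1 △ S2| = |S1| + |S2| − 2·|S1∩S2| = 22.5 + 41.5 − 20.5892 = 43.41.

43.41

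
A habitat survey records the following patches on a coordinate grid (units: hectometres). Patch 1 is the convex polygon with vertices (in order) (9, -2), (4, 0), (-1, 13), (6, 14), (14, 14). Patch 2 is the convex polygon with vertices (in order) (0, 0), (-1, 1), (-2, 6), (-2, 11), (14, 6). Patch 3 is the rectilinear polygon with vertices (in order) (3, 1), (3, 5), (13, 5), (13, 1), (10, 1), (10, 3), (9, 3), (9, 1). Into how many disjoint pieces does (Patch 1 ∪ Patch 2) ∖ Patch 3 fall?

(Patch 1 ∪ Patch 2) ∖ Patch 3 splits into 2 disjoint pieces (area 13.5923, area 144.9693).

2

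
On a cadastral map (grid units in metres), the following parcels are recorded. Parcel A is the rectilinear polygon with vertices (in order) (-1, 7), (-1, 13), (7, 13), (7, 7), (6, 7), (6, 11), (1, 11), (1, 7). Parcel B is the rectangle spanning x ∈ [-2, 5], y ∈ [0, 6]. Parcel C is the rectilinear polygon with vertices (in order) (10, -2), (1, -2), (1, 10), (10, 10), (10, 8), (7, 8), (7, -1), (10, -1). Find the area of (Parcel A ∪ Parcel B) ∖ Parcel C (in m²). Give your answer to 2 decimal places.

43.00

|Parcel A ∪ Parcel B| = 70.
|(Parcel A ∪ Parcel B) ∩ Parcel C| = 27.
|(Parcel A ∪ Parcel B) ∖ Parcel C| = 70 − 27 = 43.00.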